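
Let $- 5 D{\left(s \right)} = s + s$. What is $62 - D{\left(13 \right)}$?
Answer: $\frac{336}{5} \approx 67.2$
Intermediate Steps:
$D{\left(s \right)} = - \frac{2 s}{5}$ ($D{\left(s \right)} = - \frac{s + s}{5} = - \frac{2 s}{5}$)
$62 - D{\left(13 \right)} = 62 - \left(- \frac{2}{5}\right) 13 = 62 - - \frac{26}{5} = 62 + \frac{26}{5} = \frac{336}{5}$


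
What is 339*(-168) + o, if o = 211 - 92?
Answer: -56833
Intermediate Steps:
o = 119
339*(-168) + o = 339*(-168) + 119 = -56952 + 119 = -56833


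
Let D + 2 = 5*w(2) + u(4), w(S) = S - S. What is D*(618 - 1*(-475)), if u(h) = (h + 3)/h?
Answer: -1093/4 ≈ -273.25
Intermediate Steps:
w(S) = 0
u(h) = (3 + h)/h
D = -¼ (D = -2 + (5*0 + (3 + 4)/4) = -2 + (0 + (¼)*7) = -2 + (0 + 7/4) = -2 + 7/4 = -¼ ≈ -0.25000)
D*(618 - 1*(-475)) = -(618 - 1*(-475))/4 = -(618 + 475)/4 = -¼*1093 = -1093/4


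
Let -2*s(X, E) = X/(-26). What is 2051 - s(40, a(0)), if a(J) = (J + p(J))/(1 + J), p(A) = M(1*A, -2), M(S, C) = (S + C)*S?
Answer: 26653/13 ≈ 2050.2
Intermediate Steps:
M(S, C) = S*(C + S) (M(S, C) = (C + S)*S = S*(C + S))
p(A) = A*(-2 + A) (p(A) = (1*A)*(-2 + 1*A) = A*(-2 + A))
a(J) = (J + J*(-2 + J))/(1 + J)
s(X, E) = X/52 (s(X, E) = -X/(2*(-26)) = -X*(-1)/(2*26) = -(-1)*X/52 = X/52)
2051 - s(40, a(0)) = 2051 - 40/52 = 2051 - 1*10/13 = 2051 - 10/13 = 26653/13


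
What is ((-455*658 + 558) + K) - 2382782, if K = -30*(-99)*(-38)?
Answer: -2794474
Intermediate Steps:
K = -112860 (K = 2970*(-38) = -112860)
((-455*658 + 558) + K) - 2382782 = ((-455*658 + 558) - 112860) - 2382782 = ((-299390 + 558) - 112860) - 2382782 = (-298832 - 112860) - 2382782 = -411692 - 2382782 = -2794474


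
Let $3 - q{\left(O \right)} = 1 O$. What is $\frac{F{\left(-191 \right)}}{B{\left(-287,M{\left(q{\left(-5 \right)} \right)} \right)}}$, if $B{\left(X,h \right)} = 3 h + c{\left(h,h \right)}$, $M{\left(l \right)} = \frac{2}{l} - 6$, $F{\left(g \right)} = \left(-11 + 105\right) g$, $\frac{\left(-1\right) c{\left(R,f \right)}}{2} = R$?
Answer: $\frac{71816}{23} \approx 3122.4$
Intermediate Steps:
$c{\left(R,f \right)} = - 2 R$
$F{\left(g \right)} = 94 g$
$q{\left(O \right)} = 3 - O$ ($q{\left(O \right)} = 3 - 1 O = 3 - O$)
$M{\left(l \right)} = -6 + \frac{2}{l}$ ($M{\left(l \right)} = \frac{2}{l} - 6 = -6 + \frac{2}{l}$)
$B{\left(X,h \right)} = h$ ($B{\left(X,h \right)} = 3 h - 2 h = h$)
$\frac{F{\left(-191 \right)}}{B{\left(-287,M{\left(q{\left(-5 \right)} \right)} \right)}} = \frac{94 \left(-191\right)}{-6 + \frac{2}{3 - -5}} = - \frac{17954}{-6 + \frac{2}{3 + 5}} = - \frac{17954}{-6 + \frac{2}{8}} = - \frac{17954}{-6 + 2 \cdot \frac{1}{8}} = - \frac{17954}{-6 + \frac{1}{4}} = - \frac{17954}{- \frac{23}{4}} = \left(-17954\right) \left(- \frac{4}{23}\right) = \frac{71816}{23}$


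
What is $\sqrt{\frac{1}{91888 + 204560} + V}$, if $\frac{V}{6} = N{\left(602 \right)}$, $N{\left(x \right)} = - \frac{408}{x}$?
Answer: $\frac{i \sqrt{126474985192458}}{5576928} \approx 2.0165 i$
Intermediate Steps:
$V = - \frac{1224}{301}$ ($V = 6 \left(- \frac{408}{602}\right) = 6 \left(\left(-408\right) \frac{1}{602}\right) = 6 \left(- \frac{204}{301}\right) = - \frac{1224}{301} \approx -4.0664$)
$\sqrt{\frac{1}{91888 + 204560} + V} = \sqrt{\frac{1}{91888 + 204560} - \frac{1224}{301}} = \sqrt{\frac{1}{296448} - \frac{1224}{301}} = \sqrt{- \frac{362852051}{89230848}} = \frac{i \sqrt{126474985192458}}{5576928}$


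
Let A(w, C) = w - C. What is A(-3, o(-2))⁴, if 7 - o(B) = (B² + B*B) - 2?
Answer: 256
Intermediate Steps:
o(B) = 9 - 2*B² (o(B) = 7 - ((B² + B*B) - 2) = 7 - ((B² + B²) - 2) = 7 - (2*B² - 2) = 7 - (-2 + 2*B²) = 7 + (2 - 2*B²) = 9 - 2*B²)
A(-3, o(-2))⁴ = (-3 - (9 - 2*(-2)²))⁴ = (-3 - (9 - 2*4))⁴ = (-3 - (9 - 8))⁴ = (-3 - 1*1)⁴ = (-3 - 1)⁴ = (-4)⁴ = 256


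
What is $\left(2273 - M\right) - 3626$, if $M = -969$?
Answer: $-384$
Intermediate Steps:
$\left(2273 - M\right) - 3626 = \left(2273 - -969\right) - 3626 = \left(2273 + 969\right) - 3626 = 3242 - 3626 = -384$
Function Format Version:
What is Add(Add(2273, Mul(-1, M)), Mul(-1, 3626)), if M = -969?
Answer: -384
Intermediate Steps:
Add(Add(2273, Mul(-1, M)), Mul(-1, 3626)) = Add(Add(2273, Mul(-1, -969)), Mul(-1, 3626)) = Add(Add(2273, 969), -3626) = Add(3242, -3626) = -384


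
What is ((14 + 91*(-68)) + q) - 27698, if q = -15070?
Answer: -48942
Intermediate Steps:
((14 + 91*(-68)) + q) - 27698 = ((14 + 91*(-68)) - 15070) - 27698 = ((14 - 6188) - 15070) - 27698 = (-6174 - 15070) - 27698 = -21244 - 27698 = -48942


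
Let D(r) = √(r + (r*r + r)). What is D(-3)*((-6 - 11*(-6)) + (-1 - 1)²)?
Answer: 64*√3 ≈ 110.85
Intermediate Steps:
D(r) = √(r² + 2*r) (D(r) = √(r + (r² + r)) = √(r + (r + r²)) = √(r² + 2*r))
D(-3)*((-6 - 11*(-6)) + (-1 - 1)²) = √(-3*(2 - 3))*((-6 - 11*(-6)) + (-1 - 1)²) = √(-3*(-1))*((-6 + 66) + (-2)²) = √3*(60 + 4) = √3*64 = 64*√3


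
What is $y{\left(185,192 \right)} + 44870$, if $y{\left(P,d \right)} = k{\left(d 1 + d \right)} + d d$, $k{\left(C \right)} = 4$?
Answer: $81738$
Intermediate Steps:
$y{\left(P,d \right)} = 4 + d^{2}$ ($y{\left(P,d \right)} = 4 + d d = 4 + d^{2}$)
$y{\left(185,192 \right)} + 44870 = \left(4 + 192^{2}\right) + 44870 = \left(4 + 36864\right) + 44870 = 36868 + 44870 = 81738$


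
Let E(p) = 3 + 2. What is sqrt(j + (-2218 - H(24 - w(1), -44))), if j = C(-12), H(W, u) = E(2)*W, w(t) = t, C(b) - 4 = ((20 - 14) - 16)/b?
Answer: I*sqrt(83814)/6 ≈ 48.251*I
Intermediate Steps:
E(p) = 5
C(b) = 4 - 10/b (C(b) = 4 + ((20 - 14) - 16)/b = 4 + (6 - 16)/b = 4 - 10/b)
H(W, u) = 5*W
j = 29/6 (j = 4 - 10/(-12) = 4 - 10*(-1/12) = 4 + 5/6 = 29/6 ≈ 4.8333)
sqrt(j + (-2218 - H(24 - w(1), -44))) = sqrt(29/6 + (-2218 - 5*(24 - 1*1))) = sqrt(29/6 + (-2218 - 5*(24 - 1))) = sqrt(29/6 + (-2218 - 5*23)) = sqrt(29/6 + (-2218 - 1*115)) = sqrt(29/6 + (-2218 - 115)) = sqrt(29/6 - 2333) = sqrt(-13969/6) = I*sqrt(83814)/6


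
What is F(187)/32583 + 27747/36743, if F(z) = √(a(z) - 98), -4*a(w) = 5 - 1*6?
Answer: 27747/36743 + I*√391/65166 ≈ 0.75516 + 0.00030344*I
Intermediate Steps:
a(w) = ¼ (a(w) = -(5 - 1*6)/4 = -(5 - 6)/4 = -¼*(-1) = ¼)
F(z) = I*√391/2 (F(z) = √(¼ - 98) = √(-391/4) = I*√391/2)
F(187)/32583 + 27747/36743 = (I*√391/2)/32583 + 27747/36743 = (I*√391/2)*(1/32583) + 27747*(1/36743) = I*√391/65166 + 27747/36743 = 27747/36743 + I*√391/65166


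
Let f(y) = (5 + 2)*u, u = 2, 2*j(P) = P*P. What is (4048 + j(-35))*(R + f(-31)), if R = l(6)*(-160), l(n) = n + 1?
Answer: -5154513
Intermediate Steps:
j(P) = P²/2 (j(P) = (P*P)/2 = P²/2)
l(n) = 1 + n
f(y) = 14 (f(y) = (5 + 2)*2 = 7*2 = 14)
R = -1120 (R = (1 + 6)*(-160) = 7*(-160) = -1120)
(4048 + j(-35))*(R + f(-31)) = (4048 + (½)*(-35)²)*(-1120 + 14) = (4048 + (½)*1225)*(-1106) = (4048 + 1225/2)*(-1106) = (9321/2)*(-1106) = -5154513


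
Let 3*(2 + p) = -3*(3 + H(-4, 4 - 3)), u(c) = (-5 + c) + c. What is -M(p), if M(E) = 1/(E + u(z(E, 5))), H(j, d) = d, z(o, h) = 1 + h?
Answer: -1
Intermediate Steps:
u(c) = -5 + 2*c
p = -6 (p = -2 + (-3*(3 + (4 - 3)))/3 = -2 + (-3*(3 + 1))/3 = -2 + (-3*4)/3 = -2 + (1/3)*(-12) = -2 - 4 = -6)
M(E) = 1/(7 + E) (M(E) = 1/(E + (-5 + 2*(1 + 5))) = 1/(E + (-5 + 2*6)) = 1/(E + (-5 + 12)) = 1/(E + 7) = 1/(7 + E))
-M(p) = -1/(7 - 6) = -1/1 = -1*1 = -1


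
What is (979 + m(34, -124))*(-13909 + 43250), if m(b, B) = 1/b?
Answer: 976673867/34 ≈ 2.8726e+7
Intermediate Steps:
(979 + m(34, -124))*(-13909 + 43250) = (979 + 1/34)*(-13909 + 43250) = (979 + 1/34)*29341 = (33287/34)*29341 = 976673867/34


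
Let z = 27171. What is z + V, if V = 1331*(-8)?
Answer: 16523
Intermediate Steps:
V = -10648
z + V = 27171 - 10648 = 16523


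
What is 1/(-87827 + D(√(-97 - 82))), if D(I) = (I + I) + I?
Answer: -87827/7713583540 - 3*I*√179/7713583540 ≈ -1.1386e-5 - 5.2035e-9*I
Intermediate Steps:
D(I) = 3*I (D(I) = 2*I + I = 3*I)
1/(-87827 + D(√(-97 - 82))) = 1/(-87827 + 3*√(-97 - 82)) = 1/(-87827 + 3*√(-179)) = 1/(-87827 + 3*(I*√179)) = 1/(-87827 + 3*I*√179)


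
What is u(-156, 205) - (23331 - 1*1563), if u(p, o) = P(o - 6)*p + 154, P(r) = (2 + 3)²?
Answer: -25514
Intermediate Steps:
P(r) = 25 (P(r) = 5² = 25)
u(p, o) = 154 + 25*p (u(p, o) = 25*p + 154 = 154 + 25*p)
u(-156, 205) - (23331 - 1*1563) = (154 + 25*(-156)) - (23331 - 1*1563) = (154 - 3900) - (23331 - 1563) = -3746 - 1*21768 = -3746 - 21768 = -25514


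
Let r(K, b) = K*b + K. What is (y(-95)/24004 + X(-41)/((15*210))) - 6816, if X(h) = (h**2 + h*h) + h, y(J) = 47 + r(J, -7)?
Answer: -28627434487/4200700 ≈ -6814.9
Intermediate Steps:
r(K, b) = K + K*b
y(J) = 47 - 6*J (y(J) = 47 + J*(1 - 7) = 47 + J*(-6) = 47 - 6*J)
X(h) = h + 2*h**2 (X(h) = (h**2 + h**2) + h = 2*h**2 + h = h + 2*h**2)
(y(-95)/24004 + X(-41)/((15*210))) - 6816 = ((47 - 6*(-95))/24004 + (-41*(1 + 2*(-41)))/((15*210))) - 6816 = ((47 + 570)*(1/24004) - 41*(1 - 82)/3150) - 6816 = (617*(1/24004) - 41*(-81)*(1/3150)) - 6816 = (617/24004 + 3321*(1/3150)) - 6816 = (617/24004 + 369/350) - 6816 = 4536713/4200700 - 6816 = -28627434487/4200700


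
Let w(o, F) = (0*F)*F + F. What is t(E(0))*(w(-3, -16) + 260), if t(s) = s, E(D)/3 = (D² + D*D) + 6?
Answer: 4392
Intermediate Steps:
E(D) = 18 + 6*D² (E(D) = 3*((D² + D*D) + 6) = 3*((D² + D²) + 6) = 3*(2*D² + 6) = 3*(6 + 2*D²) = 18 + 6*D²)
w(o, F) = F (w(o, F) = 0*F + F = 0 + F = F)
t(E(0))*(w(-3, -16) + 260) = (18 + 6*0²)*(-16 + 260) = (18 + 6*0)*244 = (18 + 0)*244 = 18*244 = 4392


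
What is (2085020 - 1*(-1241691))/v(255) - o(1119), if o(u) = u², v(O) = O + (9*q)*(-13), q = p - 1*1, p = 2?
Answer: -169471507/138 ≈ -1.2281e+6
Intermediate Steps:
q = 1 (q = 2 - 1*1 = 2 - 1 = 1)
v(O) = -117 + O (v(O) = O + (9*1)*(-13) = O + 9*(-13) = O - 117 = -117 + O)
(2085020 - 1*(-1241691))/v(255) - o(1119) = (2085020 - 1*(-1241691))/(-117 + 255) - 1*1119² = (2085020 + 1241691)/138 - 1*1252161 = 3326711*(1/138) - 1252161 = 3326711/138 - 1252161 = -169471507/138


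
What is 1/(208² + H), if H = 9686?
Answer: 1/52950 ≈ 1.8886e-5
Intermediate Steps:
1/(208² + H) = 1/(208² + 9686) = 1/(43264 + 9686) = 1/52950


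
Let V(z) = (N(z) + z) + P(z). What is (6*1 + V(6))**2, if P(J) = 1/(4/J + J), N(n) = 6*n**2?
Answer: 20820969/400 ≈ 52052.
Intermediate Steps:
P(J) = 1/(J + 4/J)
V(z) = z + 6*z**2 + z/(4 + z**2) (V(z) = (6*z**2 + z) + z/(4 + z**2) = (z + 6*z**2) + z/(4 + z**2) = z + 6*z**2 + z/(4 + z**2))
(6*1 + V(6))**2 = (6*1 + 6*(1 + (1 + 6*6)*(4 + 6**2))/(4 + 6**2))**2 = (6 + 6*(1 + (1 + 36)*(4 + 36))/(4 + 36))**2 = (6 + 6*(1 + 37*40)/40)**2 = (6 + 6*(1/40)*(1 + 1480))**2 = (6 + 6*(1/40)*1481)**2 = (6 + 4443/20)**2 = (4563/20)**2 = 20820969/400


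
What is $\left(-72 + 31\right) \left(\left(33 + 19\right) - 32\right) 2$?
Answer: $-1640$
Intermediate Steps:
$\left(-72 + 31\right) \left(\left(33 + 19\right) - 32\right) 2 = - 41 \left(52 - 32\right) 2 = \left(-41\right) 20 \cdot 2 = \left(-820\right) 2 = -1640$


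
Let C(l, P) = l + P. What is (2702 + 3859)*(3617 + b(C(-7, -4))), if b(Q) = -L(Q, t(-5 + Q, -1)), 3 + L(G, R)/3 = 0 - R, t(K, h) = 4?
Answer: 23868918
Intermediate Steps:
C(l, P) = P + l
L(G, R) = -9 - 3*R (L(G, R) = -9 + 3*(0 - R) = -9 + 3*(-R) = -9 - 3*R)
b(Q) = 21 (b(Q) = -(-9 - 3*4) = -(-9 - 12) = -1*(-21) = 21)
(2702 + 3859)*(3617 + b(C(-7, -4))) = (2702 + 3859)*(3617 + 21) = 6561*3638 = 23868918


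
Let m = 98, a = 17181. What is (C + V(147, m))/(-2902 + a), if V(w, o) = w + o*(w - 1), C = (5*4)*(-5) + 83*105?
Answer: 23070/14279 ≈ 1.6157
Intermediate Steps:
C = 8615 (C = 20*(-5) + 8715 = -100 + 8715 = 8615)
V(w, o) = w + o*(-1 + w)
(C + V(147, m))/(-2902 + a) = (8615 + (147 - 1*98 + 98*147))/(-2902 + 17181) = (8615 + (147 - 98 + 14406))/14279 = (8615 + 14455)*(1/14279) = 23070*(1/14279) = 23070/14279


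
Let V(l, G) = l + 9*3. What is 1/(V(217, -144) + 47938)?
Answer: 1/48182 ≈ 2.0755e-5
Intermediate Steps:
V(l, G) = 27 + l (V(l, G) = l + 27 = 27 + l)
1/(V(217, -144) + 47938) = 1/((27 + 217) + 47938) = 1/(244 + 47938) = 1/48182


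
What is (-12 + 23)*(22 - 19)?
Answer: 33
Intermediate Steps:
(-12 + 23)*(22 - 19) = 11*3 = 33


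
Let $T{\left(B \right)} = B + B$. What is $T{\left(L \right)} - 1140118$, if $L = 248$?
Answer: $-1139622$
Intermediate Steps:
$T{\left(B \right)} = 2 B$
$T{\left(L \right)} - 1140118 = 2 \cdot 248 - 1140118 = 496 - 1140118 = -1139622$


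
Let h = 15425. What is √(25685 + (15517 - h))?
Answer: √25777 ≈ 160.55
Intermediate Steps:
√(25685 + (15517 - h)) = √(25685 + (15517 - 1*15425)) = √(25685 + (15517 - 15425)) = √(25685 + 92) = √25777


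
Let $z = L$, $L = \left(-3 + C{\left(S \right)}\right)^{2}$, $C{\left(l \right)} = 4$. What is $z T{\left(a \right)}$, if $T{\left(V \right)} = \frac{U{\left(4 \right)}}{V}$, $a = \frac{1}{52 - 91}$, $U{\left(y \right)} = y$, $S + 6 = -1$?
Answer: $-156$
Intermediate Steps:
$S = -7$ ($S = -6 - 1 = -7$)
$a = - \frac{1}{39}$ ($a = \frac{1}{-39} = - \frac{1}{39} \approx -0.025641$)
$L = 1$ ($L = \left(-3 + 4\right)^{2} = 1^{2} = 1$)
$T{\left(V \right)} = \frac{4}{V}$
$z = 1$
$z T{\left(a \right)} = 1 \frac{4}{- \frac{1}{39}} = 1 \cdot 4 \left(-39\right) = 1 \left(-156\right) = -156$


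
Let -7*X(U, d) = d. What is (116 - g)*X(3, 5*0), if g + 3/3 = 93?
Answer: 0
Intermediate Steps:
X(U, d) = -d/7
g = 92 (g = -1 + 93 = 92)
(116 - g)*X(3, 5*0) = (116 - 1*92)*(-5*0/7) = (116 - 92)*(-⅐*0) = 24*0 = 0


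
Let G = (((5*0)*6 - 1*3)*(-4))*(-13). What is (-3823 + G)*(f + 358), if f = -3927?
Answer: 14201051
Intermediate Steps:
G = -156 (G = ((0*6 - 3)*(-4))*(-13) = ((0 - 3)*(-4))*(-13) = -3*(-4)*(-13) = 12*(-13) = -156)
(-3823 + G)*(f + 358) = (-3823 - 156)*(-3927 + 358) = -3979*(-3569) = 14201051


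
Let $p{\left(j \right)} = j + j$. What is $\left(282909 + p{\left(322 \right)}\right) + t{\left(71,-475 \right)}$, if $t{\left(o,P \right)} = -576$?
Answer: $282977$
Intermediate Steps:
$p{\left(j \right)} = 2 j$
$\left(282909 + p{\left(322 \right)}\right) + t{\left(71,-475 \right)} = \left(282909 + 2 \cdot 322\right) - 576 = \left(282909 + 644\right) - 576 = 283553 - 576 = 282977$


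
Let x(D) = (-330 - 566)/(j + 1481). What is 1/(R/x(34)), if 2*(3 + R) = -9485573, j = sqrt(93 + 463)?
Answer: 2653952/20800025059095 - 3584*sqrt(139)/20800025059095 ≈ 1.2556e-7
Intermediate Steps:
j = 2*sqrt(139) (j = sqrt(556) = 2*sqrt(139) ≈ 23.580)
R = -9485579/2 (R = -3 + (1/2)*(-9485573) = -3 - 9485573/2 = -9485579/2 ≈ -4.7428e+6)
x(D) = -896/(1481 + 2*sqrt(139)) (x(D) = (-330 - 566)/(2*sqrt(139) + 1481) = -896/(1481 + 2*sqrt(139)))
1/(R/x(34)) = 1/(-9485579/(2*(-1326976/2192805 + 1792*sqrt(139)/2192805))) = 2653952/20800025059095 - 3584*sqrt(139)/20800025059095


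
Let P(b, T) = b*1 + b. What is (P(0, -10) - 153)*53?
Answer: -8109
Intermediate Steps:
P(b, T) = 2*b (P(b, T) = b + b = 2*b)
(P(0, -10) - 153)*53 = (2*0 - 153)*53 = (0 - 153)*53 = -153*53 = -8109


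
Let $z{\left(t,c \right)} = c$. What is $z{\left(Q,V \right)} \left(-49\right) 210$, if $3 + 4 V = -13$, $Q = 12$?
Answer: $41160$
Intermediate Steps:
$V = -4$ ($V = - \frac{3}{4} + \frac{1}{4} \left(-13\right) = - \frac{3}{4} - \frac{13}{4} = -4$)
$z{\left(Q,V \right)} \left(-49\right) 210 = \left(-4\right) \left(-49\right) 210 = 196 \cdot 210 = 41160$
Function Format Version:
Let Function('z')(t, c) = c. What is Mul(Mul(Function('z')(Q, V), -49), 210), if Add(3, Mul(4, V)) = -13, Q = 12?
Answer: 41160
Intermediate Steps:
V = -4 (V = Add(Rational(-3, 4), Mul(Rational(1, 4), -13)) = Add(Rational(-3, 4), Rational(-13, 4)) = -4)
Mul(Mul(Function('z')(Q, V), -49), 210) = Mul(Mul(-4, -49), 210) = Mul(196, 210) = 41160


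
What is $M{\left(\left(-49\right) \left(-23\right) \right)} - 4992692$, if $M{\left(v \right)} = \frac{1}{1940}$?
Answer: $- \frac{9685822479}{1940} \approx -4.9927 \cdot 10^{6}$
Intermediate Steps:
$M{\left(v \right)} = \frac{1}{1940}$
$M{\left(\left(-49\right) \left(-23\right) \right)} - 4992692 = \frac{1}{1940} - 4992692 = - \frac{9685822479}{1940}$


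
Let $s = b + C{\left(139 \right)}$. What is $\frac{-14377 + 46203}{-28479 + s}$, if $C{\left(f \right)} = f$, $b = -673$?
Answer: $- \frac{31826}{29013} \approx -1.097$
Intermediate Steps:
$s = -534$ ($s = -673 + 139 = -534$)
$\frac{-14377 + 46203}{-28479 + s} = \frac{-14377 + 46203}{-28479 - 534} = \frac{31826}{-29013} = 31826 \left(- \frac{1}{29013}\right) = - \frac{31826}{29013}$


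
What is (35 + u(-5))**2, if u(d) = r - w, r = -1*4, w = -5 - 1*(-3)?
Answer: 1089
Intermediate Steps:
w = -2 (w = -5 + 3 = -2)
r = -4
u(d) = -2 (u(d) = -4 - 1*(-2) = -4 + 2 = -2)
(35 + u(-5))**2 = (35 - 2)**2 = 33**2 = 1089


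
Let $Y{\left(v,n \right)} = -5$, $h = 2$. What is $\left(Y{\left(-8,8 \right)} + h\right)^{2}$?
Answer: $9$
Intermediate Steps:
$\left(Y{\left(-8,8 \right)} + h\right)^{2} = \left(-5 + 2\right)^{2} = \left(-3\right)^{2} = 9$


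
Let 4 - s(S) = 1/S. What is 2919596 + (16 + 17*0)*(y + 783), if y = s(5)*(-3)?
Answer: 14659708/5 ≈ 2.9319e+6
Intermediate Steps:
s(S) = 4 - 1/S
y = -57/5 (y = (4 - 1/5)*(-3) = (4 - 1*⅕)*(-3) = (4 - ⅕)*(-3) = (19/5)*(-3) = -57/5 ≈ -11.400)
2919596 + (16 + 17*0)*(y + 783) = 2919596 + (16 + 17*0)*(-57/5 + 783) = 2919596 + (16 + 0)*(3858/5) = 2919596 + 16*(3858/5) = 2919596 + 61728/5 = 14659708/5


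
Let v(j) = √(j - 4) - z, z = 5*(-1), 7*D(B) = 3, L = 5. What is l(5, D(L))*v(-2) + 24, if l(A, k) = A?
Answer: 49 + 5*I*√6 ≈ 49.0 + 12.247*I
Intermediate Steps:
D(B) = 3/7 (D(B) = (⅐)*3 = 3/7)
z = -5
v(j) = 5 + √(-4 + j) (v(j) = √(j - 4) - 1*(-5) = √(-4 + j) + 5 = 5 + √(-4 + j))
l(5, D(L))*v(-2) + 24 = 5*(5 + √(-4 - 2)) + 24 = 5*(5 + √(-6)) + 24 = 5*(5 + I*√6) + 24 = (25 + 5*I*√6) + 24 = 49 + 5*I*√6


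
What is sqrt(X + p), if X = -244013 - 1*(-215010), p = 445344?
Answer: sqrt(416341) ≈ 645.25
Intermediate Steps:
X = -29003 (X = -244013 + 215010 = -29003)
sqrt(X + p) = sqrt(-29003 + 445344) = sqrt(416341)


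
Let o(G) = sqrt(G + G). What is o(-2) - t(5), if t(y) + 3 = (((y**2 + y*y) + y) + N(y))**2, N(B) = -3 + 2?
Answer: -2913 + 2*I ≈ -2913.0 + 2.0*I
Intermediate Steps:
N(B) = -1
o(G) = sqrt(2)*sqrt(G) (o(G) = sqrt(2*G) = sqrt(2)*sqrt(G))
t(y) = -3 + (-1 + y + 2*y**2)**2 (t(y) = -3 + (((y**2 + y*y) + y) - 1)**2 = -3 + (((y**2 + y**2) + y) - 1)**2 = -3 + ((2*y**2 + y) - 1)**2 = -3 + ((y + 2*y**2) - 1)**2 = -3 + (-1 + y + 2*y**2)**2)
o(-2) - t(5) = sqrt(2)*sqrt(-2) - (-3 + (-1 + 5 + 2*5**2)**2) = sqrt(2)*(I*sqrt(2)) - (-3 + (-1 + 5 + 2*25)**2) = 2*I - (-3 + (-1 + 5 + 50)**2) = 2*I - (-3 + 54**2) = 2*I - (-3 + 2916) = 2*I - 1*2913 = 2*I - 2913 = -2913 + 2*I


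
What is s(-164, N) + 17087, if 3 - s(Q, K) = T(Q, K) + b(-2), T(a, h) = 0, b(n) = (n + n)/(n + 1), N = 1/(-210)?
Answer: 17086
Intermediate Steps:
N = -1/210 ≈ -0.0047619
b(n) = 2*n/(1 + n) (b(n) = (2*n)/(1 + n) = 2*n/(1 + n))
s(Q, K) = -1 (s(Q, K) = 3 - (0 + 2*(-2)/(1 - 2)) = 3 - (0 + 2*(-2)/(-1)) = 3 - (0 + 2*(-2)*(-1)) = 3 - (0 + 4) = 3 - 1*4 = 3 - 4 = -1)
s(-164, N) + 17087 = -1 + 17087 = 17086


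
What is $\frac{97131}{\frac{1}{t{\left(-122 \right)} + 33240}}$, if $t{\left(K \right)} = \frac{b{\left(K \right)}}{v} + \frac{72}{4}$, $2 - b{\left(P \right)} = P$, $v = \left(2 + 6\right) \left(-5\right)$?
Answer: $\frac{32300816919}{10} \approx 3.2301 \cdot 10^{9}$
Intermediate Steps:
$v = -40$ ($v = 8 \left(-5\right) = -40$)
$b{\left(P \right)} = 2 - P$
$t{\left(K \right)} = \frac{359}{20} + \frac{K}{40}$ ($t{\left(K \right)} = \frac{2 - K}{-40} + \frac{72}{4} = \left(2 - K\right) \left(- \frac{1}{40}\right) + 72 \cdot \frac{1}{4} = \left(- \frac{1}{20} + \frac{K}{40}\right) + 18 = \frac{359}{20} + \frac{K}{40}$)
$\frac{97131}{\frac{1}{t{\left(-122 \right)} + 33240}} = \frac{97131}{\frac{1}{\left(\frac{359}{20} + \frac{1}{40} \left(-122\right)\right) + 33240}} = \frac{97131}{\frac{1}{\left(\frac{359}{20} - \frac{61}{20}\right) + 33240}} = \frac{97131}{\frac{1}{\frac{149}{10} + 33240}} = \frac{97131}{\frac{1}{\frac{332549}{10}}} = \frac{97131}{\frac{10}{332549}} = 97131 \cdot \frac{332549}{10} = \frac{32300816919}{10}$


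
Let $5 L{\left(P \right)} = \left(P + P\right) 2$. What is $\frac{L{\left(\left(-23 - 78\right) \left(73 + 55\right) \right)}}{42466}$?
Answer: $- \frac{25856}{106165} \approx -0.24355$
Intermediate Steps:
$L{\left(P \right)} = \frac{4 P}{5}$ ($L{\left(P \right)} = \frac{\left(P + P\right) 2}{5} = \frac{2 P 2}{5} = \frac{4 P}{5}$)
$\frac{L{\left(\left(-23 - 78\right) \left(73 + 55\right) \right)}}{42466} = \frac{\frac{4}{5} \left(-23 - 78\right) \left(73 + 55\right)}{42466} = \frac{4 \left(\left(-101\right) 128\right)}{5} \cdot \frac{1}{42466} = \frac{4}{5} \left(-12928\right) \frac{1}{42466} = \left(- \frac{51712}{5}\right) \frac{1}{42466} = - \frac{25856}{106165}$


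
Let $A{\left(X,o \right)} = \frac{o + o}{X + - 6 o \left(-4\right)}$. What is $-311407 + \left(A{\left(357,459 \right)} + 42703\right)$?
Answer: $- \frac{59920974}{223} \approx -2.687 \cdot 10^{5}$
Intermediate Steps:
$A{\left(X,o \right)} = \frac{2 o}{X + 24 o}$
$-311407 + \left(A{\left(357,459 \right)} + 42703\right) = -311407 + \left(2 \cdot 459 \frac{1}{357 + 24 \cdot 459} + 42703\right) = -311407 + \left(2 \cdot 459 \frac{1}{357 + 11016} + 42703\right) = -311407 + \left(2 \cdot 459 \cdot \frac{1}{11373} + 42703\right) = -311407 + \left(\frac{18}{223} + 42703\right) = -311407 + \frac{9522787}{223} = - \frac{59920974}{223}$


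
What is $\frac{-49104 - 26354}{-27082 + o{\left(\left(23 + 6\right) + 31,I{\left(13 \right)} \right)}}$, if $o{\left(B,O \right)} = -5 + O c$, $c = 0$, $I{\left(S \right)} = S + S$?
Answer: $\frac{75458}{27087} \approx 2.7858$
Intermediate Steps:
$I{\left(S \right)} = 2 S$
$o{\left(B,O \right)} = -5$ ($o{\left(B,O \right)} = -5 + O 0 = -5 + 0 = -5$)
$\frac{-49104 - 26354}{-27082 + o{\left(\left(23 + 6\right) + 31,I{\left(13 \right)} \right)}} = \frac{-49104 - 26354}{-27082 - 5} = \frac{-49104 - 26354}{-27087} = \left(-75458\right) \left(- \frac{1}{27087}\right) = \frac{75458}{27087}$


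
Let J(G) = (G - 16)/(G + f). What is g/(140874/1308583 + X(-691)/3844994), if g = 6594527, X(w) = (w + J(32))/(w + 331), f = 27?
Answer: 704750030903710627086960/11504905032900439 ≈ 6.1256e+7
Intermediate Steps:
J(G) = (-16 + G)/(27 + G) (J(G) = (G - 16)/(G + 27) = (-16 + G)/(27 + G))
X(w) = (16/59 + w)/(331 + w) (X(w) = (w + (-16 + 32)/(27 + 32))/(w + 331) = (w + 16/59)/(331 + w) = (16/59 + w)/(331 + w))
g/(140874/1308583 + X(-691)/3844994) = 6594527/(140874/1308583 + ((16/59 - 691)/(331 - 691))/3844994) = 6594527/(140874*(1/1308583) + (-40753/59/(-360))*(1/3844994)) = 6594527/(140874/1308583 - 1/360*(-40753/59)*(1/3844994)) = 6594527/(140874/1308583 + (40753/21240)*(1/3844994)) = 6594527/(140874/1308583 + 40753/81667672560) = 6594527/(11504905032900439/106868927961582480) = 6594527*(106868927961582480/11504905032900439) = 704750030903710627086960/11504905032900439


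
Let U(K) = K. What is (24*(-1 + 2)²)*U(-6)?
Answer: -144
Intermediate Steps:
(24*(-1 + 2)²)*U(-6) = (24*(-1 + 2)²)*(-6) = (24*1²)*(-6) = (24*1)*(-6) = 24*(-6) = -144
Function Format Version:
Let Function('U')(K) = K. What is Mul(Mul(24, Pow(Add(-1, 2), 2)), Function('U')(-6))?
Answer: -144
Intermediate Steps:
Mul(Mul(24, Pow(Add(-1, 2), 2)), Function('U')(-6)) = Mul(Mul(24, Pow(Add(-1, 2), 2)), -6) = Mul(Mul(24, Pow(1, 2)), -6) = Mul(Mul(24, 1), -6) = Mul(24, -6) = -144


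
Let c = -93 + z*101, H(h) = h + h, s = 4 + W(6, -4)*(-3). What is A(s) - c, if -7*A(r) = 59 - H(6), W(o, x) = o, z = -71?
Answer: 50801/7 ≈ 7257.3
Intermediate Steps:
s = -14 (s = 4 + 6*(-3) = 4 - 18 = -14)
H(h) = 2*h
A(r) = -47/7 (A(r) = -(59 - 2*6)/7 = -(59 - 1*12)/7 = -(59 - 12)/7 = -⅐*47 = -47/7)
c = -7264 (c = -93 - 71*101 = -93 - 7171 = -7264)
A(s) - c = -47/7 - 1*(-7264) = -47/7 + 7264 = 50801/7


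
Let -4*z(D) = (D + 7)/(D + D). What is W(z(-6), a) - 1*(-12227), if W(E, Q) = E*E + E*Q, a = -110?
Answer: 28165729/2304 ≈ 12225.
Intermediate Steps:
z(D) = -(7 + D)/(8*D) (z(D) = -(D + 7)/(4*(D + D)) = -(7 + D)/(4*(2*D)) = -(7 + D)*1/(2*D)/4 = -(7 + D)/(8*D))
W(E, Q) = E**2 + E*Q
W(z(-6), a) - 1*(-12227) = ((1/8)*(-7 - 1*(-6))/(-6))*((1/8)*(-7 - 1*(-6))/(-6) - 110) - 1*(-12227) = ((1/8)*(-1/6)*(-7 + 6))*((1/8)*(-1/6)*(-7 + 6) - 110) + 12227 = ((1/8)*(-1/6)*(-1))*((1/8)*(-1/6)*(-1) - 110) + 12227 = (1/48 - 110)/48 + 12227 = (1/48)*(-5279/48) + 12227 = -5279/2304 + 12227 = 28165729/2304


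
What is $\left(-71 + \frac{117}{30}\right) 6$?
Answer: $- \frac{2013}{5} \approx -402.6$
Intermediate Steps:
$\left(-71 + \frac{117}{30}\right) 6 = \left(-71 + 117 \cdot \frac{1}{30}\right) 6 = \left(-71 + \frac{39}{10}\right) 6 = \left(- \frac{671}{10}\right) 6 = - \frac{2013}{5}$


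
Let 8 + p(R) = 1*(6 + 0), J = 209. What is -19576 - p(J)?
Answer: -19574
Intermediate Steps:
p(R) = -2 (p(R) = -8 + 1*(6 + 0) = -8 + 1*6 = -8 + 6 = -2)
-19576 - p(J) = -19576 - 1*(-2) = -19576 + 2 = -19574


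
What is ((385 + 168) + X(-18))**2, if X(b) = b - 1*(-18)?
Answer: 305809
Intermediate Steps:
X(b) = 18 + b (X(b) = b + 18 = 18 + b)
((385 + 168) + X(-18))**2 = ((385 + 168) + (18 - 18))**2 = (553 + 0)**2 = 553**2 = 305809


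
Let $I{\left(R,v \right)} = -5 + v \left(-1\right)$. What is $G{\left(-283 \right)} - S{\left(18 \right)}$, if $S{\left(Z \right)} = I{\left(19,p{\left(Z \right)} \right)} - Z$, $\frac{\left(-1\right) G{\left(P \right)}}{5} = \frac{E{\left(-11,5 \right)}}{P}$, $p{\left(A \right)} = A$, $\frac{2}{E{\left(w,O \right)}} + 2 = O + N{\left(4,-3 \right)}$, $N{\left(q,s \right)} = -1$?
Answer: $\frac{11608}{283} \approx 41.018$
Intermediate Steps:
$E{\left(w,O \right)} = \frac{2}{-3 + O}$ ($E{\left(w,O \right)} = \frac{2}{-2 + \left(O - 1\right)} = \frac{2}{-2 + \left(-1 + O\right)} = \frac{2}{-3 + O}$)
$G{\left(P \right)} = - \frac{5}{P}$ ($G{\left(P \right)} = - 5 \frac{2 \frac{1}{-3 + 5}}{P} = - 5 \frac{2 \cdot \frac{1}{2}}{P} = - 5 \cdot 1 \frac{1}{P} = - \frac{5}{P}$)
$I{\left(R,v \right)} = -5 - v$
$S{\left(Z \right)} = -5 - 2 Z$ ($S{\left(Z \right)} = \left(-5 - Z\right) - Z = -5 - 2 Z$)
$G{\left(-283 \right)} - S{\left(18 \right)} = - \frac{5}{-283} - \left(-5 - 36\right) = \left(-5\right) \left(- \frac{1}{283}\right) - \left(-5 - 36\right) = \frac{5}{283} - -41 = \frac{5}{283} + 41 = \frac{11608}{283}$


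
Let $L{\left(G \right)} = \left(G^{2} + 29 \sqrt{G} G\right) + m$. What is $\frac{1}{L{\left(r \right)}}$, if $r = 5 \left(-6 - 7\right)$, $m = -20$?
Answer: $\frac{1}{59130} + \frac{13 i \sqrt{65}}{1714770} \approx 1.6912 \cdot 10^{-5} + 6.1122 \cdot 10^{-5} i$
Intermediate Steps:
$r = -65$ ($r = 5 \left(-6 - 7\right) = 5 \left(-13\right) = -65$)
$L{\left(G \right)} = -20 + G^{2} + 29 G^{\frac{3}{2}}$ ($L{\left(G \right)} = \left(G^{2} + 29 \sqrt{G} G\right) - 20 = \left(G^{2} + 29 G^{\frac{3}{2}}\right) - 20 = -20 + G^{2} + 29 G^{\frac{3}{2}}$)
$\frac{1}{L{\left(r \right)}} = \frac{1}{-20 + \left(-65\right)^{2} + 29 \left(-65\right)^{\frac{3}{2}}} = \frac{1}{-20 + 4225 + 29 \left(- 65 i \sqrt{65}\right)} = \frac{1}{-20 + 4225 - 1885 i \sqrt{65}} = \frac{1}{4205 - 1885 i \sqrt{65}}$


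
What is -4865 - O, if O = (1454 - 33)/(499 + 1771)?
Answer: -11044971/2270 ≈ -4865.6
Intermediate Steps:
O = 1421/2270 ≈ 0.62599
-4865 - O = -4865 - 1*1421/2270 = -4865 - 1421/2270 = -11044971/2270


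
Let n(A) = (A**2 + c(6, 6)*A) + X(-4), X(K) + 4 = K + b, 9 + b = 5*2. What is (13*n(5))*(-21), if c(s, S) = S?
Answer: -13104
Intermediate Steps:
b = 1 (b = -9 + 5*2 = -9 + 10 = 1)
X(K) = -3 + K (X(K) = -4 + (K + 1) = -4 + (1 + K) = -3 + K)
n(A) = -7 + A**2 + 6*A (n(A) = (A**2 + 6*A) + (-3 - 4) = (A**2 + 6*A) - 7 = -7 + A**2 + 6*A)
(13*n(5))*(-21) = (13*(-7 + 5**2 + 6*5))*(-21) = (13*(-7 + 25 + 30))*(-21) = (13*48)*(-21) = 624*(-21) = -13104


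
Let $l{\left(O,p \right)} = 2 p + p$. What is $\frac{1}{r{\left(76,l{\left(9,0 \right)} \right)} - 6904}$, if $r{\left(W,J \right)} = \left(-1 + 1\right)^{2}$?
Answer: $- \frac{1}{6904} \approx -0.00014484$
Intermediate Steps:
$l{\left(O,p \right)} = 3 p$
$r{\left(W,J \right)} = 0$ ($r{\left(W,J \right)} = 0^{2} = 0$)
$\frac{1}{r{\left(76,l{\left(9,0 \right)} \right)} - 6904} = \frac{1}{0 - 6904} = \frac{1}{-6904} = - \frac{1}{6904}$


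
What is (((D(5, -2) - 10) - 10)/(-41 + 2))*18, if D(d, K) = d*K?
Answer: 180/13 ≈ 13.846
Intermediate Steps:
D(d, K) = K*d
(((D(5, -2) - 10) - 10)/(-41 + 2))*18 = (((-2*5 - 10) - 10)/(-41 + 2))*18 = (((-10 - 10) - 10)/(-39))*18 = -(-20 - 10)/39*18 = -1/39*(-30)*18 = (10/13)*18 = 180/13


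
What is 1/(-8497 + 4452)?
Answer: -1/4045 ≈ -0.00024722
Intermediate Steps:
1/(-8497 + 4452) = 1/(-4045) = -1/4045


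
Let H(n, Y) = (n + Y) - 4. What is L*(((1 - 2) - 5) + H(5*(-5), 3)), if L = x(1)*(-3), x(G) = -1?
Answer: -96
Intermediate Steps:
L = 3 (L = -1*(-3) = 3)
H(n, Y) = -4 + Y + n (H(n, Y) = (Y + n) - 4 = -4 + Y + n)
L*(((1 - 2) - 5) + H(5*(-5), 3)) = 3*(((1 - 2) - 5) + (-4 + 3 + 5*(-5))) = 3*((-1 - 5) + (-4 + 3 - 25)) = 3*(-6 - 26) = 3*(-32) = -96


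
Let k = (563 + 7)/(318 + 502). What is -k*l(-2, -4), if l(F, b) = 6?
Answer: -171/41 ≈ -4.1707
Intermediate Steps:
k = 57/82 (k = 570/820 = 570*(1/820) = 57/82 ≈ 0.69512)
-k*l(-2, -4) = -57*6/82 = -1*171/41 = -171/41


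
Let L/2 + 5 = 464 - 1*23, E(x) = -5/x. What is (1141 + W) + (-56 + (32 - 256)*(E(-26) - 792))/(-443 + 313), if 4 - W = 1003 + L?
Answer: -1769358/845 ≈ -2093.9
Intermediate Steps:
L = 872 (L = -10 + 2*(464 - 1*23) = -10 + 2*(464 - 23) = -10 + 2*441 = -10 + 882 = 872)
W = -1871 (W = 4 - (1003 + 872) = 4 - 1*1875 = 4 - 1875 = -1871)
(1141 + W) + (-56 + (32 - 256)*(E(-26) - 792))/(-443 + 313) = (1141 - 1871) + (-56 + (32 - 256)*(-5/(-26) - 792))/(-443 + 313) = -730 + (-56 - 224*(-5*(-1/26) - 792))/(-130) = -730 + (-56 - 224*(5/26 - 792))*(-1/130) = -730 + (-56 - 224*(-20587/26))*(-1/130) = -730 + (-56 + 2305744/13)*(-1/130) = -730 + (2305016/13)*(-1/130) = -730 - 1152508/845 = -1769358/845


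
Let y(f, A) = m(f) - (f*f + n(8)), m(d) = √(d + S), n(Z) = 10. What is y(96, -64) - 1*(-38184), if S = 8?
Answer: 28958 + 2*√26 ≈ 28968.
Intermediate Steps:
m(d) = √(8 + d) (m(d) = √(d + 8) = √(8 + d))
y(f, A) = -10 + √(8 + f) - f² (y(f, A) = √(8 + f) - (f*f + 10) = √(8 + f) - (f² + 10) = √(8 + f) - (10 + f²) = √(8 + f) + (-10 - f²) = -10 + √(8 + f) - f²)
y(96, -64) - 1*(-38184) = (-10 + √(8 + 96) - 1*96²) - 1*(-38184) = (-10 + √104 - 1*9216) + 38184 = (-10 + 2*√26 - 9216) + 38184 = (-9226 + 2*√26) + 38184 = 28958 + 2*√26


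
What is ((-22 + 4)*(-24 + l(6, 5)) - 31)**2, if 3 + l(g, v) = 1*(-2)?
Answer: 241081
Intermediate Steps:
l(g, v) = -5 (l(g, v) = -3 + 1*(-2) = -3 - 2 = -5)
((-22 + 4)*(-24 + l(6, 5)) - 31)**2 = ((-22 + 4)*(-24 - 5) - 31)**2 = (-18*(-29) - 31)**2 = (522 - 31)**2 = 491**2 = 241081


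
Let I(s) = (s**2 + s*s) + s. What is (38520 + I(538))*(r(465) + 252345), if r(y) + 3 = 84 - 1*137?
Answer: 155900978394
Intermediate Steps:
r(y) = -56 (r(y) = -3 + (84 - 1*137) = -3 + (84 - 137) = -3 - 53 = -56)
I(s) = s + 2*s**2 (I(s) = (s**2 + s**2) + s = 2*s**2 + s = s + 2*s**2)
(38520 + I(538))*(r(465) + 252345) = (38520 + 538*(1 + 2*538))*(-56 + 252345) = (38520 + 538*(1 + 1076))*252289 = (38520 + 538*1077)*252289 = (38520 + 579426)*252289 = 617946*252289 = 155900978394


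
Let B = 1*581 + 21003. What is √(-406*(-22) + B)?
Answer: 2*√7629 ≈ 174.69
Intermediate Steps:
B = 21584 (B = 581 + 21003 = 21584)
√(-406*(-22) + B) = √(-406*(-22) + 21584) = √(8932 + 21584) = √30516 = 2*√7629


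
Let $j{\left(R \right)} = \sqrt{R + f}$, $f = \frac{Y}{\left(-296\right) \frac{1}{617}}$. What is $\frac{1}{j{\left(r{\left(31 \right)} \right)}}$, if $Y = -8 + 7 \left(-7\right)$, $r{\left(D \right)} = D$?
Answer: $\frac{2 \sqrt{66970}}{6335} \approx 0.0817$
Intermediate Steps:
$Y = -57$ ($Y = -8 - 49 = -57$)
$f = \frac{35169}{296}$ ($f = - \frac{57}{\left(-296\right) \frac{1}{617}} = - \frac{57}{- \frac{296}{617}} = \left(-57\right) \left(- \frac{617}{296}\right) = \frac{35169}{296} \approx 118.81$)
$j{\left(R \right)} = \sqrt{\frac{35169}{296} + R}$ ($j{\left(R \right)} = \sqrt{R + \frac{35169}{296}} = \sqrt{\frac{35169}{296} + R}$)
$\frac{1}{j{\left(r{\left(31 \right)} \right)}} = \frac{1}{\frac{1}{148} \sqrt{2602506 + 21904 \cdot 31}} = \frac{1}{\frac{1}{148} \sqrt{2602506 + 679024}} = \frac{1}{\frac{1}{148} \sqrt{3281530}} = \frac{1}{\frac{1}{148} \cdot 7 \sqrt{66970}} = \frac{1}{\frac{7}{148} \sqrt{66970}} = \frac{2 \sqrt{66970}}{6335}$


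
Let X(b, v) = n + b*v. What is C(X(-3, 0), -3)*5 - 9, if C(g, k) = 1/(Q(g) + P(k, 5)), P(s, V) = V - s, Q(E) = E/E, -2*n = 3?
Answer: -76/9 ≈ -8.4444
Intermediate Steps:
n = -3/2 (n = -1/2*3 = -3/2 ≈ -1.5000)
X(b, v) = -3/2 + b*v
Q(E) = 1
C(g, k) = 1/(6 - k) (C(g, k) = 1/(1 + (5 - k)) = 1/(6 - k))
C(X(-3, 0), -3)*5 - 9 = -1/(-6 - 3)*5 - 9 = -1/(-9)*5 - 9 = -1*(-1/9)*5 - 9 = (1/9)*5 - 9 = 5/9 - 9 = -76/9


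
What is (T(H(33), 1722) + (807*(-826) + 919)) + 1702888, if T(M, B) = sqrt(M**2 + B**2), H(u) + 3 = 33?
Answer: 1037225 + 6*sqrt(82394) ≈ 1.0389e+6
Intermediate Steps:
H(u) = 30 (H(u) = -3 + 33 = 30)
T(M, B) = sqrt(B**2 + M**2)
(T(H(33), 1722) + (807*(-826) + 919)) + 1702888 = (sqrt(1722**2 + 30**2) + (807*(-826) + 919)) + 1702888 = (sqrt(2965284 + 900) + (-666582 + 919)) + 1702888 = (sqrt(2966184) - 665663) + 1702888 = (6*sqrt(82394) - 665663) + 1702888 = (-665663 + 6*sqrt(82394)) + 1702888 = 1037225 + 6*sqrt(82394)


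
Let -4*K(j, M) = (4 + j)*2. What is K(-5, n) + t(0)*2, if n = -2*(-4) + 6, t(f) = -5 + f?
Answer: -19/2 ≈ -9.5000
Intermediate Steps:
n = 14 (n = 8 + 6 = 14)
K(j, M) = -2 - j/2 (K(j, M) = -(4 + j)*2/4 = -(8 + 2*j)/4 = -2 - j/2)
K(-5, n) + t(0)*2 = (-2 - ½*(-5)) + (-5 + 0)*2 = (-2 + 5/2) - 5*2 = ½ - 10 = -19/2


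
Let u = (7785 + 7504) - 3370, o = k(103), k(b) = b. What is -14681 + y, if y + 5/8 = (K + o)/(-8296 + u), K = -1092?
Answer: -425540131/28984 ≈ -14682.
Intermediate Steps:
o = 103
u = 11919 (u = 15289 - 3370 = 11919)
y = -26027/28984 (y = -5/8 + (-1092 + 103)/(-8296 + 11919) = -5/8 - 989/3623 = -26027/28984 ≈ -0.89798)
-14681 + y = -14681 - 26027/28984 = -425540131/28984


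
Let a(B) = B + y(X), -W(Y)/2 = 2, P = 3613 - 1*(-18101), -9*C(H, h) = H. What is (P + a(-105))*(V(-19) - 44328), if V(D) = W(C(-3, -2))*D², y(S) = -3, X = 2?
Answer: -988949832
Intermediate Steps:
C(H, h) = -H/9
P = 21714 (P = 3613 + 18101 = 21714)
W(Y) = -4 (W(Y) = -2*2 = -4)
a(B) = -3 + B (a(B) = B - 3 = -3 + B)
V(D) = -4*D²
(P + a(-105))*(V(-19) - 44328) = (21714 + (-3 - 105))*(-4*(-19)² - 44328) = (21714 - 108)*(-4*361 - 44328) = 21606*(-1444 - 44328) = 21606*(-45772) = -988949832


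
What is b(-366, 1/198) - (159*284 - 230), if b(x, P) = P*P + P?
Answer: -1761278705/39204 ≈ -44926.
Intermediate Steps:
b(x, P) = P + P**2 (b(x, P) = P**2 + P = P + P**2)
b(-366, 1/198) - (159*284 - 230) = (1 + 1/198)/198 - (159*284 - 230) = (1 + 1/198)/198 - (45156 - 230) = (1/198)*(199/198) - 1*44926 = 199/39204 - 44926 = -1761278705/39204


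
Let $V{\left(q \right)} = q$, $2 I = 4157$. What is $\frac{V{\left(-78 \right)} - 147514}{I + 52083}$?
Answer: $- \frac{295184}{108323} \approx -2.725$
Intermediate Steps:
$I = \frac{4157}{2}$ ($I = \frac{1}{2} \cdot 4157 = \frac{4157}{2} \approx 2078.5$)
$\frac{V{\left(-78 \right)} - 147514}{I + 52083} = \frac{-78 - 147514}{\frac{4157}{2} + 52083} = - \frac{147592}{\frac{108323}{2}} = \left(-147592\right) \frac{2}{108323} = - \frac{295184}{108323}$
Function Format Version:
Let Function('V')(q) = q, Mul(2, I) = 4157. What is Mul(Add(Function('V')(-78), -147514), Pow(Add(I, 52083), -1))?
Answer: Rational(-295184, 108323) ≈ -2.7250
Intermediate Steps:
I = Rational(4157, 2) (I = Mul(Rational(1, 2), 4157) = Rational(4157, 2) ≈ 2078.5)
Mul(Add(Function('V')(-78), -147514), Pow(Add(I, 52083), -1)) = Mul(Add(-78, -147514), Pow(Add(Rational(4157, 2), 52083), -1)) = Mul(-147592, Pow(Rational(108323, 2), -1)) = Mul(-147592, Rational(2, 108323)) = Rational(-295184, 108323)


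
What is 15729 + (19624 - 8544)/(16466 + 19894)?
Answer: 14297938/909 ≈ 15729.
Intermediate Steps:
15729 + (19624 - 8544)/(16466 + 19894) = 15729 + 11080/36360 = 15729 + 11080*(1/36360) = 15729 + 277/909 = 14297938/909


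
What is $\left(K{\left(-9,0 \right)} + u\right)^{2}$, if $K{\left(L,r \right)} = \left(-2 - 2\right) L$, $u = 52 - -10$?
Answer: $9604$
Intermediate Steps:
$u = 62$ ($u = 52 + 10 = 62$)
$K{\left(L,r \right)} = - 4 L$ ($K{\left(L,r \right)} = \left(-2 - 2\right) L = - 4 L$)
$\left(K{\left(-9,0 \right)} + u\right)^{2} = \left(\left(-4\right) \left(-9\right) + 62\right)^{2} = \left(36 + 62\right)^{2} = 98^{2} = 9604$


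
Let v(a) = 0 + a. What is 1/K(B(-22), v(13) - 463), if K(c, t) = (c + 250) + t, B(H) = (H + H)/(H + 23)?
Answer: -1/244 ≈ -0.0040984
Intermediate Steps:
v(a) = a
B(H) = 2*H/(23 + H) (B(H) = (2*H)/(23 + H) = 2*H/(23 + H))
K(c, t) = 250 + c + t (K(c, t) = (250 + c) + t = 250 + c + t)
1/K(B(-22), v(13) - 463) = 1/(250 + 2*(-22)/(23 - 22) + (13 - 463)) = 1/(250 + 2*(-22)/1 - 450) = 1/(250 + 2*(-22)*1 - 450) = 1/(250 - 44 - 450) = 1/(-244) = -1/244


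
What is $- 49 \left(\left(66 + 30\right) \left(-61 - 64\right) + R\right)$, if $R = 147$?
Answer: $580797$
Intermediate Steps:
$- 49 \left(\left(66 + 30\right) \left(-61 - 64\right) + R\right) = - 49 \left(\left(66 + 30\right) \left(-61 - 64\right) + 147\right) = - 49 \left(96 \left(-125\right) + 147\right) = - 49 \left(-12000 + 147\right) = \left(-49\right) \left(-11853\right) = 580797$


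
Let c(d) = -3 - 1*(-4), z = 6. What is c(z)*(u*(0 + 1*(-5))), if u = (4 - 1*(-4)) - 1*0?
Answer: -40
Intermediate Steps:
c(d) = 1 (c(d) = -3 + 4 = 1)
u = 8 (u = (4 + 4) + 0 = 8 + 0 = 8)
c(z)*(u*(0 + 1*(-5))) = 1*(8*(0 + 1*(-5))) = 1*(8*(0 - 5)) = 1*(8*(-5)) = 1*(-40) = -40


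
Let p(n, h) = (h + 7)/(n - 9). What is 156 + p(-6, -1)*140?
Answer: 100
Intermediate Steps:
p(n, h) = (7 + h)/(-9 + n)
156 + p(-6, -1)*140 = 156 + ((7 - 1)/(-9 - 6))*140 = 156 + (6/(-15))*140 = 156 - 1/15*6*140 = 156 - ⅖*140 = 156 - 56 = 100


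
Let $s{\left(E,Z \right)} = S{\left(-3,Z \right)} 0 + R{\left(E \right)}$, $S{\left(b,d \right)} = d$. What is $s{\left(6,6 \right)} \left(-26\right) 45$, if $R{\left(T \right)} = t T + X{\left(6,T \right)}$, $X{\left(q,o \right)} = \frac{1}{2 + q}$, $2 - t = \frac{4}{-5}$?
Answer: $- \frac{79209}{4} \approx -19802.0$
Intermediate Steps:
$t = \frac{14}{5}$ ($t = 2 - \frac{4}{-5} = 2 - 4 \left(- \frac{1}{5}\right) = 2 - - \frac{4}{5} = 2 + \frac{4}{5} = \frac{14}{5} \approx 2.8$)
$R{\left(T \right)} = \frac{1}{8} + \frac{14 T}{5}$ ($R{\left(T \right)} = \frac{14 T}{5} + \frac{1}{2 + 6} = \frac{14 T}{5} + \frac{1}{8} = \frac{1}{8} + \frac{14 T}{5}$)
$s{\left(E,Z \right)} = \frac{1}{8} + \frac{14 E}{5}$ ($s{\left(E,Z \right)} = Z 0 + \left(\frac{1}{8} + \frac{14 E}{5}\right) = 0 + \left(\frac{1}{8} + \frac{14 E}{5}\right) = \frac{1}{8} + \frac{14 E}{5}$)
$s{\left(6,6 \right)} \left(-26\right) 45 = \left(\frac{1}{8} + \frac{14}{5} \cdot 6\right) \left(-26\right) 45 = \left(\frac{1}{8} + \frac{84}{5}\right) \left(-26\right) 45 = \frac{677}{40} \left(-26\right) 45 = \left(- \frac{8801}{20}\right) 45 = - \frac{79209}{4}$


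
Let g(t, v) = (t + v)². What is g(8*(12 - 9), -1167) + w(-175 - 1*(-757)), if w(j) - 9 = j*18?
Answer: 1316934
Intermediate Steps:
w(j) = 9 + 18*j (w(j) = 9 + j*18 = 9 + 18*j)
g(8*(12 - 9), -1167) + w(-175 - 1*(-757)) = (8*(12 - 9) - 1167)² + (9 + 18*(-175 - 1*(-757))) = (8*3 - 1167)² + (9 + 18*(-175 + 757)) = (24 - 1167)² + (9 + 18*582) = (-1143)² + (9 + 10476) = 1306449 + 10485 = 1316934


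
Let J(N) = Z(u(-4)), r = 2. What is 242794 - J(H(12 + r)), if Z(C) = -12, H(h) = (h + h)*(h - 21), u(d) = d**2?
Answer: 242806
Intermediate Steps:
H(h) = 2*h*(-21 + h) (H(h) = (2*h)*(-21 + h) = 2*h*(-21 + h))
J(N) = -12
242794 - J(H(12 + r)) = 242794 - 1*(-12) = 242794 + 12 = 242806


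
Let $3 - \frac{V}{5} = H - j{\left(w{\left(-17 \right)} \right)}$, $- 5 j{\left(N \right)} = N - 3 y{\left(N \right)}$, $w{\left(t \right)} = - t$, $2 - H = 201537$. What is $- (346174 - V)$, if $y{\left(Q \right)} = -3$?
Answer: $661490$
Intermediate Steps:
$H = -201535$ ($H = 2 - 201537 = -201535$)
$j{\left(N \right)} = - \frac{9}{5} - \frac{N}{5}$ ($j{\left(N \right)} = - \frac{N - -9}{5} = - \frac{N + 9}{5} = - \frac{9 + N}{5} = - \frac{9}{5} - \frac{N}{5}$)
$V = 1007664$ ($V = 15 - 5 \left(-201535 - \left(- \frac{9}{5} - \frac{\left(-1\right) \left(-17\right)}{5}\right)\right) = 15 - 5 \left(-201535 - \left(- \frac{9}{5} - \frac{17}{5}\right)\right) = 15 - 5 \left(-201535 - - \frac{26}{5}\right) = 15 - 5 \left(-201535 + \frac{26}{5}\right) = 15 - -1007649 = 15 + 1007649 = 1007664$)
$- (346174 - V) = - (346174 - 1007664) = \left(-1\right) \left(-661490\right) = 661490$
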